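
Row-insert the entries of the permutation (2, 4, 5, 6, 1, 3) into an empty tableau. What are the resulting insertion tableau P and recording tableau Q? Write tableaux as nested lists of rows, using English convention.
Insert each entry of the permutation into P by Schensted row insertion, recording in Q the position of each new cell.

Insert 2: appended to row 1. P = [[2]].
Insert 4: appended to row 1. P = [[2, 4]].
Insert 5: appended to row 1. P = [[2, 4, 5]].
Insert 6: appended to row 1. P = [[2, 4, 5, 6]].
Insert 1: 1 bumps 2 from row 1; 2 starts row 2. P = [[1, 4, 5, 6], [2]].
Insert 3: 3 bumps 4 from row 1; 4 appends to row 2. P = [[1, 3, 5, 6], [2, 4]].

So P = [[1, 3, 5, 6], [2, 4]], Q = [[1, 2, 3, 4], [5, 6]].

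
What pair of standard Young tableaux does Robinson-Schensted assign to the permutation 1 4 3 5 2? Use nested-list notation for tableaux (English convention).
Insert each entry of the permutation into P by Schensted row insertion, recording in Q the position of each new cell.

After inserting 1: P = [[1]].
After inserting 4: P = [[1, 4]].
After inserting 3: P = [[1, 3], [4]].
After inserting 5: P = [[1, 3, 5], [4]].
After inserting 2: P = [[1, 2, 5], [3], [4]].

So P = [[1, 2, 5], [3], [4]], Q = [[1, 2, 4], [3], [5]].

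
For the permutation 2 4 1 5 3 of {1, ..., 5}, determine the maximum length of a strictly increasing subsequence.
3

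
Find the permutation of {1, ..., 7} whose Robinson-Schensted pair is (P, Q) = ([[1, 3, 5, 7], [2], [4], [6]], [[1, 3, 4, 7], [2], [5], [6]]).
Reverse the RSK construction: for i from n down to 1, find the cell of Q containing i, remove the entry at that cell from P, and reverse-bump it up through P; the value ejected from row 1 is w(i).

Step i=7: Q has 7 at row 1, column 4; remove that cell from P, ejecting 7. So w(7) = 7. P is now [[1, 3, 5], [2], [4], [6]].
Step i=6: Q has 6 at row 4, column 1; remove 6 from row 4 of P and reverse-bump: 6 enters row 3 and ejects 4; 4 enters row 2 and ejects 2; 2 enters row 1 and ejects 1. So w(6) = 1. P is now [[2, 3, 5], [4], [6]].
Step i=5: Q has 5 at row 3, column 1; remove 6 from row 3 of P and reverse-bump: 6 enters row 2 and ejects 4; 4 enters row 1 and ejects 3. So w(5) = 3. P is now [[2, 4, 5], [6]].
Step i=4: Q has 4 at row 1, column 3; remove that cell from P, ejecting 5. So w(4) = 5. P is now [[2, 4], [6]].
Step i=3: Q has 3 at row 1, column 2; remove that cell from P, ejecting 4. So w(3) = 4. P is now [[2], [6]].
Step i=2: Q has 2 at row 2, column 1; remove 6 from row 2 of P and reverse-bump: 6 enters row 1 and ejects 2. So w(2) = 2. P is now [[6]].
Step i=1: Q has 1 at row 1, column 1; remove that cell from P, ejecting 6. So w(1) = 6. P is now [].

So w = 6 2 4 5 3 1 7.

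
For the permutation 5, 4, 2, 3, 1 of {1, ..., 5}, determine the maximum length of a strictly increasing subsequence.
2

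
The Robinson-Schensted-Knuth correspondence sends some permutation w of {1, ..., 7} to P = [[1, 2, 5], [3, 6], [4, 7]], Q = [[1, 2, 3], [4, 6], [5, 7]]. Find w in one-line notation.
1 4 7 3 2 6 5

Reverse the RSK construction: for i from n down to 1, find the cell of Q containing i, remove the entry at that cell from P, and reverse-bump it up through P; the value ejected from row 1 is w(i).

Step i=7: Q has 7 at row 3, column 2; remove 7 from row 3 of P and reverse-bump: 7 enters row 2 and ejects 6; 6 enters row 1 and ejects 5. So w(7) = 5. P is now [[1, 2, 6], [3, 7], [4]].
Step i=6: Q has 6 at row 2, column 2; remove 7 from row 2 of P and reverse-bump: 7 enters row 1 and ejects 6. So w(6) = 6. P is now [[1, 2, 7], [3], [4]].
Step i=5: Q has 5 at row 3, column 1; remove 4 from row 3 of P and reverse-bump: 4 enters row 2 and ejects 3; 3 enters row 1 and ejects 2. So w(5) = 2. P is now [[1, 3, 7], [4]].
Step i=4: Q has 4 at row 2, column 1; remove 4 from row 2 of P and reverse-bump: 4 enters row 1 and ejects 3. So w(4) = 3. P is now [[1, 4, 7]].
Step i=3: Q has 3 at row 1, column 3; remove that cell from P, ejecting 7. So w(3) = 7. P is now [[1, 4]].
Step i=2: Q has 2 at row 1, column 2; remove that cell from P, ejecting 4. So w(2) = 4. P is now [[1]].
Step i=1: Q has 1 at row 1, column 1; remove that cell from P, ejecting 1. So w(1) = 1. P is now [].

So w = 1 4 7 3 2 6 5.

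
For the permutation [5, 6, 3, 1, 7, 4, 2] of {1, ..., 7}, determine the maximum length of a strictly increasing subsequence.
3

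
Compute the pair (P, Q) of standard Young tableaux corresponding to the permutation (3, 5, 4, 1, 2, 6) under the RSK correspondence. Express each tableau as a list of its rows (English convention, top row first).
Insert each entry of the permutation into P by Schensted row insertion, recording in Q the position of each new cell.

Insert 3: appended to row 1. P = [[3]], Q = [[1]].
Insert 5: appended to row 1. P = [[3, 5]], Q = [[1, 2]].
Insert 4: 4 bumps 5 from row 1; 5 starts row 2. P = [[3, 4], [5]], Q = [[1, 2], [3]].
Insert 1: 1 bumps 3 from row 1; 3 bumps 5 from row 2; 5 starts row 3. P = [[1, 4], [3], [5]], Q = [[1, 2], [3], [4]].
Insert 2: 2 bumps 4 from row 1; 4 appends to row 2. P = [[1, 2], [3, 4], [5]], Q = [[1, 2], [3, 5], [4]].
Insert 6: appended to row 1. P = [[1, 2, 6], [3, 4], [5]], Q = [[1, 2, 6], [3, 5], [4]].

So P = [[1, 2, 6], [3, 4], [5]], Q = [[1, 2, 6], [3, 5], [4]].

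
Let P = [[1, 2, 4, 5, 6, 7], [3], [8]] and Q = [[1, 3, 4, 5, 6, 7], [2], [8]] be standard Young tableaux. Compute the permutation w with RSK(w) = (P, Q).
Reverse the RSK construction: for i from n down to 1, find the cell of Q containing i, remove the entry at that cell from P, and reverse-bump it up through P; the value ejected from row 1 is w(i).

Step i=8: Q has 8 at row 3, column 1; remove 8 from row 3 of P and reverse-bump: 8 enters row 2 and ejects 3; 3 enters row 1 and ejects 2. So w(8) = 2. P is now [[1, 3, 4, 5, 6, 7], [8]].
Step i=7: Q has 7 at row 1, column 6; remove that cell from P, ejecting 7. So w(7) = 7. P is now [[1, 3, 4, 5, 6], [8]].
Step i=6: Q has 6 at row 1, column 5; remove that cell from P, ejecting 6. So w(6) = 6. P is now [[1, 3, 4, 5], [8]].
Step i=5: Q has 5 at row 1, column 4; remove that cell from P, ejecting 5. So w(5) = 5. P is now [[1, 3, 4], [8]].
Step i=4: Q has 4 at row 1, column 3; remove that cell from P, ejecting 4. So w(4) = 4. P is now [[1, 3], [8]].
Step i=3: Q has 3 at row 1, column 2; remove that cell from P, ejecting 3. So w(3) = 3. P is now [[1], [8]].
Step i=2: Q has 2 at row 2, column 1; remove 8 from row 2 of P and reverse-bump: 8 enters row 1 and ejects 1. So w(2) = 1. P is now [[8]].
Step i=1: Q has 1 at row 1, column 1; remove that cell from P, ejecting 8. So w(1) = 8. P is now [].

So w = 8 1 3 4 5 6 7 2.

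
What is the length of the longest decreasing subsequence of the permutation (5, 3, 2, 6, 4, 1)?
4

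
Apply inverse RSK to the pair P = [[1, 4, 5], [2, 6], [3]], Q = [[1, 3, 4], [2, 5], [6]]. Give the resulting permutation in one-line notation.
3 2 4 6 5 1

Reverse the RSK construction: for i from n down to 1, find the cell of Q containing i, remove the entry at that cell from P, and reverse-bump it up through P; the value ejected from row 1 is w(i).

Step i=6: Q has 6 at row 3, column 1; remove 3 from row 3 of P and reverse-bump: 3 enters row 2 and ejects 2; 2 enters row 1 and ejects 1. So w(6) = 1. P is now [[2, 4, 5], [3, 6]].
Step i=5: Q has 5 at row 2, column 2; remove 6 from row 2 of P and reverse-bump: 6 enters row 1 and ejects 5. So w(5) = 5. P is now [[2, 4, 6], [3]].
Step i=4: Q has 4 at row 1, column 3; remove that cell from P, ejecting 6. So w(4) = 6. P is now [[2, 4], [3]].
Step i=3: Q has 3 at row 1, column 2; remove that cell from P, ejecting 4. So w(3) = 4. P is now [[2], [3]].
Step i=2: Q has 2 at row 2, column 1; remove 3 from row 2 of P and reverse-bump: 3 enters row 1 and ejects 2. So w(2) = 2. P is now [[3]].
Step i=1: Q has 1 at row 1, column 1; remove that cell from P, ejecting 3. So w(1) = 3. P is now [].

So w = 3 2 4 6 5 1.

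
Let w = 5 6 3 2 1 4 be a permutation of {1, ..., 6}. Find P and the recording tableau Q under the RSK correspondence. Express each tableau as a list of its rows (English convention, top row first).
P = [[1, 4], [2, 6], [3], [5]], Q = [[1, 2], [3, 6], [4], [5]]

Insert each entry of the permutation into P by Schensted row insertion, recording in Q the position of each new cell.

After inserting 5: P = [[5]].
After inserting 6: P = [[5, 6]].
After inserting 3: P = [[3, 6], [5]].
After inserting 2: P = [[2, 6], [3], [5]].
After inserting 1: P = [[1, 6], [2], [3], [5]].
After inserting 4: P = [[1, 4], [2, 6], [3], [5]].

So P = [[1, 4], [2, 6], [3], [5]], Q = [[1, 2], [3, 6], [4], [5]].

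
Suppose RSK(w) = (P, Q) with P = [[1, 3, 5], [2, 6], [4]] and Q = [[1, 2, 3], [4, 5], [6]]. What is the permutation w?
2 4 6 3 5 1

Reverse RSK: for i = n, n-1, ..., 1, locate i in Q, remove the corresponding corner cell from P, and reverse-bump its entry up through P; the value ejected from row 1 is w(i).

So w = 2 4 6 3 5 1.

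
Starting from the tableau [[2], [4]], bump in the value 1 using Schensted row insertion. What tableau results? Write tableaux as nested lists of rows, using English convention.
[[1], [2], [4]]

In row 1, 1 replaces 2 (the leftmost entry greater than 1); 2 is bumped to row 2. In row 2, 2 replaces 4 (the leftmost entry greater than 2); 4 is bumped to row 3. 4 starts a new row 3. The new tableau is [[1], [2], [4]].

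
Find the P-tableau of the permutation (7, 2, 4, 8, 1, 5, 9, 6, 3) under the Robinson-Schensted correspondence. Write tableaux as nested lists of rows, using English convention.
After inserting 7: P = [[7]].
After inserting 2: P = [[2], [7]].
After inserting 4: P = [[2, 4], [7]].
After inserting 8: P = [[2, 4, 8], [7]].
After inserting 1: P = [[1, 4, 8], [2], [7]].
After inserting 5: P = [[1, 4, 5], [2, 8], [7]].
After inserting 9: P = [[1, 4, 5, 9], [2, 8], [7]].
After inserting 6: P = [[1, 4, 5, 6], [2, 8, 9], [7]].
After inserting 3: P = [[1, 3, 5, 6], [2, 4, 9], [7, 8]].

So P = [[1, 3, 5, 6], [2, 4, 9], [7, 8]].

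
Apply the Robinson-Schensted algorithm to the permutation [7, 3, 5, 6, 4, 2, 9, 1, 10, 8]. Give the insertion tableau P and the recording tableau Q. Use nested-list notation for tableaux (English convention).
P = [[1, 4, 6, 8, 10], [2, 9], [3], [5], [7]], Q = [[1, 3, 4, 7, 9], [2, 10], [5], [6], [8]]

Insert each entry of the permutation into P by Schensted row insertion, recording in Q the position of each new cell.

Insert 7: appended to row 1. P = [[7]].
Insert 3: 3 bumps 7 from row 1; 7 starts row 2. P = [[3], [7]].
Insert 5: appended to row 1. P = [[3, 5], [7]].
Insert 6: appended to row 1. P = [[3, 5, 6], [7]].
Insert 4: 4 bumps 5 from row 1; 5 bumps 7 from row 2; 7 starts row 3. P = [[3, 4, 6], [5], [7]].
Insert 2: 2 bumps 3 from row 1; 3 bumps 5 from row 2; 5 bumps 7 from row 3; 7 starts row 4. P = [[2, 4, 6], [3], [5], [7]].
Insert 9: appended to row 1. P = [[2, 4, 6, 9], [3], [5], [7]].
Insert 1: 1 bumps 2 from row 1; 2 bumps 3 from row 2; 3 bumps 5 from row 3; 5 bumps 7 from row 4; 7 starts row 5. P = [[1, 4, 6, 9], [2], [3], [5], [7]].
Insert 10: appended to row 1. P = [[1, 4, 6, 9, 10], [2], [3], [5], [7]].
Insert 8: 8 bumps 9 from row 1; 9 appends to row 2. P = [[1, 4, 6, 8, 10], [2, 9], [3], [5], [7]].

So P = [[1, 4, 6, 8, 10], [2, 9], [3], [5], [7]], Q = [[1, 3, 4, 7, 9], [2, 10], [5], [6], [8]].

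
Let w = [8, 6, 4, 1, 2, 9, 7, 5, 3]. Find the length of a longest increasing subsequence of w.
3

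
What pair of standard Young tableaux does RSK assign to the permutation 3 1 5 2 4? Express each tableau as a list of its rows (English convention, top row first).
Insert each entry of the permutation into P by Schensted row insertion, recording in Q the position of each new cell.

After inserting 3: P = [[3]].
After inserting 1: P = [[1], [3]].
After inserting 5: P = [[1, 5], [3]].
After inserting 2: P = [[1, 2], [3, 5]].
After inserting 4: P = [[1, 2, 4], [3, 5]].

So P = [[1, 2, 4], [3, 5]], Q = [[1, 3, 5], [2, 4]].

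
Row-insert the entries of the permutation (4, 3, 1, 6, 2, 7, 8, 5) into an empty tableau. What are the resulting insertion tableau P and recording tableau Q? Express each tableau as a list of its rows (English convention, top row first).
Insert each entry of the permutation into P by Schensted row insertion, recording in Q the position of each new cell.

Insert 4: appended to row 1. P = [[4]].
Insert 3: 3 bumps 4 from row 1; 4 starts row 2. P = [[3], [4]].
Insert 1: 1 bumps 3 from row 1; 3 bumps 4 from row 2; 4 starts row 3. P = [[1], [3], [4]].
Insert 6: appended to row 1. P = [[1, 6], [3], [4]].
Insert 2: 2 bumps 6 from row 1; 6 appends to row 2. P = [[1, 2], [3, 6], [4]].
Insert 7: appended to row 1. P = [[1, 2, 7], [3, 6], [4]].
Insert 8: appended to row 1. P = [[1, 2, 7, 8], [3, 6], [4]].
Insert 5: 5 bumps 7 from row 1; 7 appends to row 2. P = [[1, 2, 5, 8], [3, 6, 7], [4]].

So P = [[1, 2, 5, 8], [3, 6, 7], [4]], Q = [[1, 4, 6, 7], [2, 5, 8], [3]].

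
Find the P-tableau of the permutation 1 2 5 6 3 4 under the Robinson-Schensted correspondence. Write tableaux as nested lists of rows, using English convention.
Insert 1: appended to row 1. P = [[1]].
Insert 2: appended to row 1. P = [[1, 2]].
Insert 5: appended to row 1. P = [[1, 2, 5]].
Insert 6: appended to row 1. P = [[1, 2, 5, 6]].
Insert 3: 3 bumps 5 from row 1; 5 starts row 2. P = [[1, 2, 3, 6], [5]].
Insert 4: 4 bumps 6 from row 1; 6 appends to row 2. P = [[1, 2, 3, 4], [5, 6]].

So P = [[1, 2, 3, 4], [5, 6]].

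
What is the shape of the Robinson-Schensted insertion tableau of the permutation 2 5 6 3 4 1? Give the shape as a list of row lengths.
Row-insert each entry into an empty tableau.

After inserting 2: P = [[2]].
After inserting 5: P = [[2, 5]].
After inserting 6: P = [[2, 5, 6]].
After inserting 3: P = [[2, 3, 6], [5]].
After inserting 4: P = [[2, 3, 4], [5, 6]].
After inserting 1: P = [[1, 3, 4], [2, 6], [5]].

The final insertion tableau P = [[1, 3, 4], [2, 6], [5]] has shape [3, 2, 1].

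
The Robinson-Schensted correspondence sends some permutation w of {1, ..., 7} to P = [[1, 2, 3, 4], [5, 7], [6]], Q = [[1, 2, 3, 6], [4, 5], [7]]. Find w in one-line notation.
Reverse the RSK construction: for i from n down to 1, find the cell of Q containing i, remove the entry at that cell from P, and reverse-bump it up through P; the value ejected from row 1 is w(i).

Step i=7: Q has 7 at row 3, column 1; remove 6 from row 3 of P and reverse-bump: 6 enters row 2 and ejects 5; 5 enters row 1 and ejects 4. So w(7) = 4. P is now [[1, 2, 3, 5], [6, 7]].
Step i=6: Q has 6 at row 1, column 4; remove that cell from P, ejecting 5. So w(6) = 5. P is now [[1, 2, 3], [6, 7]].
Step i=5: Q has 5 at row 2, column 2; remove 7 from row 2 of P and reverse-bump: 7 enters row 1 and ejects 3. So w(5) = 3. P is now [[1, 2, 7], [6]].
Step i=4: Q has 4 at row 2, column 1; remove 6 from row 2 of P and reverse-bump: 6 enters row 1 and ejects 2. So w(4) = 2. P is now [[1, 6, 7]].
Step i=3: Q has 3 at row 1, column 3; remove that cell from P, ejecting 7. So w(3) = 7. P is now [[1, 6]].
Step i=2: Q has 2 at row 1, column 2; remove that cell from P, ejecting 6. So w(2) = 6. P is now [[1]].
Step i=1: Q has 1 at row 1, column 1; remove that cell from P, ejecting 1. So w(1) = 1. P is now [].

So w = 1 6 7 2 3 5 4.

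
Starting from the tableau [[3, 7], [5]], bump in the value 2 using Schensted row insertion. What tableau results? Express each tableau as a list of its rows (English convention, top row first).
In row 1, 2 replaces 3 (the leftmost entry greater than 2); 3 is bumped to row 2. In row 2, 3 replaces 5 (the leftmost entry greater than 3); 5 is bumped to row 3. 5 starts a new row 3. The new tableau is [[2, 7], [3], [5]].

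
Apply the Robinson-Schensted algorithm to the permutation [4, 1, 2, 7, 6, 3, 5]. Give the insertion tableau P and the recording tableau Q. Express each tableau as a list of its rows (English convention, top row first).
Insert each entry of the permutation into P by Schensted row insertion, recording in Q the position of each new cell.

Insert 4: appended to row 1. P = [[4]].
Insert 1: 1 bumps 4 from row 1; 4 starts row 2. P = [[1], [4]].
Insert 2: appended to row 1. P = [[1, 2], [4]].
Insert 7: appended to row 1. P = [[1, 2, 7], [4]].
Insert 6: 6 bumps 7 from row 1; 7 appends to row 2. P = [[1, 2, 6], [4, 7]].
Insert 3: 3 bumps 6 from row 1; 6 bumps 7 from row 2; 7 starts row 3. P = [[1, 2, 3], [4, 6], [7]].
Insert 5: appended to row 1. P = [[1, 2, 3, 5], [4, 6], [7]].

So P = [[1, 2, 3, 5], [4, 6], [7]], Q = [[1, 3, 4, 7], [2, 5], [6]].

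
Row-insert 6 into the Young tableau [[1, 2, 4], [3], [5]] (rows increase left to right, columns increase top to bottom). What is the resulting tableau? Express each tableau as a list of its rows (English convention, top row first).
6 is larger than every entry of row 1, so it is appended to row 1. The new tableau is [[1, 2, 4, 6], [3], [5]].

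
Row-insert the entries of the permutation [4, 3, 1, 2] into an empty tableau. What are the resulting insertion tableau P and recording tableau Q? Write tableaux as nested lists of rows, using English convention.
P = [[1, 2], [3], [4]], Q = [[1, 4], [2], [3]]

Insert each entry of the permutation into P by Schensted row insertion, recording in Q the position of each new cell.

Insert 4: appended to row 1. P = [[4]].
Insert 3: 3 bumps 4 from row 1; 4 starts row 2. P = [[3], [4]].
Insert 1: 1 bumps 3 from row 1; 3 bumps 4 from row 2; 4 starts row 3. P = [[1], [3], [4]].
Insert 2: appended to row 1. P = [[1, 2], [3], [4]].

So P = [[1, 2], [3], [4]], Q = [[1, 4], [2], [3]].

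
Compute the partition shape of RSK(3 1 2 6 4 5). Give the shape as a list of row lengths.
[4, 2]

Row-insert each entry into an empty tableau.

After inserting 3: P = [[3]].
After inserting 1: P = [[1], [3]].
After inserting 2: P = [[1, 2], [3]].
After inserting 6: P = [[1, 2, 6], [3]].
After inserting 4: P = [[1, 2, 4], [3, 6]].
After inserting 5: P = [[1, 2, 4, 5], [3, 6]].

The final insertion tableau P = [[1, 2, 4, 5], [3, 6]] has shape [4, 2].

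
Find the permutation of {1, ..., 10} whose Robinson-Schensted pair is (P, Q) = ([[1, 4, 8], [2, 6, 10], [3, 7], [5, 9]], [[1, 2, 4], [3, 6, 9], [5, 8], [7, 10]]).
Reverse the RSK construction: for i from n down to 1, find the cell of Q containing i, remove the entry at that cell from P, and reverse-bump it up through P; the value ejected from row 1 is w(i).

Step i=10: Q has 10 at row 4, column 2; remove 9 from row 4 of P and reverse-bump: 9 enters row 3 and ejects 7; 7 enters row 2 and ejects 6; 6 enters row 1 and ejects 4. So w(10) = 4. P is now [[1, 6, 8], [2, 7, 10], [3, 9], [5]].
Step i=9: Q has 9 at row 2, column 3; remove 10 from row 2 of P and reverse-bump: 10 enters row 1 and ejects 8. So w(9) = 8. P is now [[1, 6, 10], [2, 7], [3, 9], [5]].
Step i=8: Q has 8 at row 3, column 2; remove 9 from row 3 of P and reverse-bump: 9 enters row 2 and ejects 7; 7 enters row 1 and ejects 6. So w(8) = 6. P is now [[1, 7, 10], [2, 9], [3], [5]].
Step i=7: Q has 7 at row 4, column 1; remove 5 from row 4 of P and reverse-bump: 5 enters row 3 and ejects 3; 3 enters row 2 and ejects 2; 2 enters row 1 and ejects 1. So w(7) = 1. P is now [[2, 7, 10], [3, 9], [5]].
Step i=6: Q has 6 at row 2, column 2; remove 9 from row 2 of P and reverse-bump: 9 enters row 1 and ejects 7. So w(6) = 7. P is now [[2, 9, 10], [3], [5]].
Step i=5: Q has 5 at row 3, column 1; remove 5 from row 3 of P and reverse-bump: 5 enters row 2 and ejects 3; 3 enters row 1 and ejects 2. So w(5) = 2. P is now [[3, 9, 10], [5]].
Step i=4: Q has 4 at row 1, column 3; remove that cell from P, ejecting 10. So w(4) = 10. P is now [[3, 9], [5]].
Step i=3: Q has 3 at row 2, column 1; remove 5 from row 2 of P and reverse-bump: 5 enters row 1 and ejects 3. So w(3) = 3. P is now [[5, 9]].
Step i=2: Q has 2 at row 1, column 2; remove that cell from P, ejecting 9. So w(2) = 9. P is now [[5]].
Step i=1: Q has 1 at row 1, column 1; remove that cell from P, ejecting 5. So w(1) = 5. P is now [].

So w = 5 9 3 10 2 7 1 6 8 4.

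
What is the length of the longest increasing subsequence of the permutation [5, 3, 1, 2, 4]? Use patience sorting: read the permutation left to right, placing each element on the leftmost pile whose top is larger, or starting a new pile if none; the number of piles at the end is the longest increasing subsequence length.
5: new pile. tops = [5]
3: onto pile 1 (replacing 5). tops = [3]
1: onto pile 1 (replacing 3). tops = [1]
2: new pile. tops = [1, 2]
4: new pile. tops = [1, 2, 4]

3 piles, so the longest increasing subsequence has length 3.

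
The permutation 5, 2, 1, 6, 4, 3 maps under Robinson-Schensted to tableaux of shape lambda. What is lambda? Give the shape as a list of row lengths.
Row-insert each entry into an empty tableau.

After inserting 5: P = [[5]].
After inserting 2: P = [[2], [5]].
After inserting 1: P = [[1], [2], [5]].
After inserting 6: P = [[1, 6], [2], [5]].
After inserting 4: P = [[1, 4], [2, 6], [5]].
After inserting 3: P = [[1, 3], [2, 4], [5, 6]].

The final insertion tableau P = [[1, 3], [2, 4], [5, 6]] has shape [2, 2, 2].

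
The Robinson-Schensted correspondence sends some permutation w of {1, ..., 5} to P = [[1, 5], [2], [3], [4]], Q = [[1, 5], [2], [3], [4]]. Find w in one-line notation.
Reverse the RSK construction: for i from n down to 1, find the cell of Q containing i, remove the entry at that cell from P, and reverse-bump it up through P; the value ejected from row 1 is w(i).

Step i=5: Q has 5 at row 1, column 2; remove that cell from P, ejecting 5. So w(5) = 5. P is now [[1], [2], [3], [4]].
Step i=4: Q has 4 at row 4, column 1; remove 4 from row 4 of P and reverse-bump: 4 enters row 3 and ejects 3; 3 enters row 2 and ejects 2; 2 enters row 1 and ejects 1. So w(4) = 1. P is now [[2], [3], [4]].
Step i=3: Q has 3 at row 3, column 1; remove 4 from row 3 of P and reverse-bump: 4 enters row 2 and ejects 3; 3 enters row 1 and ejects 2. So w(3) = 2. P is now [[3], [4]].
Step i=2: Q has 2 at row 2, column 1; remove 4 from row 2 of P and reverse-bump: 4 enters row 1 and ejects 3. So w(2) = 3. P is now [[4]].
Step i=1: Q has 1 at row 1, column 1; remove that cell from P, ejecting 4. So w(1) = 4. P is now [].

So w = 4 3 2 1 5.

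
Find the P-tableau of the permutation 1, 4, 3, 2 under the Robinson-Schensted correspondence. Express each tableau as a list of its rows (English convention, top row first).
Insert 1: appended to row 1. P = [[1]].
Insert 4: appended to row 1. P = [[1, 4]].
Insert 3: 3 bumps 4 from row 1; 4 starts row 2. P = [[1, 3], [4]].
Insert 2: 2 bumps 3 from row 1; 3 bumps 4 from row 2; 4 starts row 3. P = [[1, 2], [3], [4]].

So P = [[1, 2], [3], [4]].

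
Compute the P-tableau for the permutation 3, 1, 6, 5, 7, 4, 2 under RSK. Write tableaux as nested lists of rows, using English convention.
P = [[1, 2, 7], [3, 4], [5], [6]]

Insert 3: appended to row 1. P = [[3]].
Insert 1: 1 bumps 3 from row 1; 3 starts row 2. P = [[1], [3]].
Insert 6: appended to row 1. P = [[1, 6], [3]].
Insert 5: 5 bumps 6 from row 1; 6 appends to row 2. P = [[1, 5], [3, 6]].
Insert 7: appended to row 1. P = [[1, 5, 7], [3, 6]].
Insert 4: 4 bumps 5 from row 1; 5 bumps 6 from row 2; 6 starts row 3. P = [[1, 4, 7], [3, 5], [6]].
Insert 2: 2 bumps 4 from row 1; 4 bumps 5 from row 2; 5 bumps 6 from row 3; 6 starts row 4. P = [[1, 2, 7], [3, 4], [5], [6]].

So P = [[1, 2, 7], [3, 4], [5], [6]].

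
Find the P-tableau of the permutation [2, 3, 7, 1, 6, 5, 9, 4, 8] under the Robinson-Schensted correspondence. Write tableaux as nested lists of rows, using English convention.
P = [[1, 3, 4, 8], [2, 5, 9], [6], [7]]

Insert 2: appended to row 1. P = [[2]].
Insert 3: appended to row 1. P = [[2, 3]].
Insert 7: appended to row 1. P = [[2, 3, 7]].
Insert 1: 1 bumps 2 from row 1; 2 starts row 2. P = [[1, 3, 7], [2]].
Insert 6: 6 bumps 7 from row 1; 7 appends to row 2. P = [[1, 3, 6], [2, 7]].
Insert 5: 5 bumps 6 from row 1; 6 bumps 7 from row 2; 7 starts row 3. P = [[1, 3, 5], [2, 6], [7]].
Insert 9: appended to row 1. P = [[1, 3, 5, 9], [2, 6], [7]].
Insert 4: 4 bumps 5 from row 1; 5 bumps 6 from row 2; 6 bumps 7 from row 3; 7 starts row 4. P = [[1, 3, 4, 9], [2, 5], [6], [7]].
Insert 8: 8 bumps 9 from row 1; 9 appends to row 2. P = [[1, 3, 4, 8], [2, 5, 9], [6], [7]].

So P = [[1, 3, 4, 8], [2, 5, 9], [6], [7]].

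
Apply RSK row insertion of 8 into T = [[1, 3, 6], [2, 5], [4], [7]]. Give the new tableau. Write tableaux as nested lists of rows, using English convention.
[[1, 3, 6, 8], [2, 5], [4], [7]]

8 is larger than every entry of row 1, so it is appended to row 1. The new tableau is [[1, 3, 6, 8], [2, 5], [4], [7]].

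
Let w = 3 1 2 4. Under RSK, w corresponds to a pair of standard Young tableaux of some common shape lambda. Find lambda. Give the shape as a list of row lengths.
[3, 1]

Row-insert each entry into an empty tableau.

After inserting 3: P = [[3]].
After inserting 1: P = [[1], [3]].
After inserting 2: P = [[1, 2], [3]].
After inserting 4: P = [[1, 2, 4], [3]].

The final insertion tableau P = [[1, 2, 4], [3]] has shape [3, 1].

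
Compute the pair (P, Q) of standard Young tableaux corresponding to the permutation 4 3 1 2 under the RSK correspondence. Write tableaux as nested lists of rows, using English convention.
P = [[1, 2], [3], [4]], Q = [[1, 4], [2], [3]]

Insert each entry of the permutation into P by Schensted row insertion, recording in Q the position of each new cell.

Insert 4: appended to row 1. P = [[4]].
Insert 3: 3 bumps 4 from row 1; 4 starts row 2. P = [[3], [4]].
Insert 1: 1 bumps 3 from row 1; 3 bumps 4 from row 2; 4 starts row 3. P = [[1], [3], [4]].
Insert 2: appended to row 1. P = [[1, 2], [3], [4]].

So P = [[1, 2], [3], [4]], Q = [[1, 4], [2], [3]].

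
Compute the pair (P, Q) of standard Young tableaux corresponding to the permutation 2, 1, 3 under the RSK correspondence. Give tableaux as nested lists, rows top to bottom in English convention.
P = [[1, 3], [2]], Q = [[1, 3], [2]]

Insert each entry of the permutation into P by Schensted row insertion, recording in Q the position of each new cell.

After inserting 2: P = [[2]].
After inserting 1: P = [[1], [2]].
After inserting 3: P = [[1, 3], [2]].

So P = [[1, 3], [2]], Q = [[1, 3], [2]].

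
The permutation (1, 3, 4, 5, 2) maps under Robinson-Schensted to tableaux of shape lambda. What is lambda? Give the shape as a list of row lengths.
[4, 1]

Row-insert each entry into an empty tableau.

After inserting 1: P = [[1]].
After inserting 3: P = [[1, 3]].
After inserting 4: P = [[1, 3, 4]].
After inserting 5: P = [[1, 3, 4, 5]].
After inserting 2: P = [[1, 2, 4, 5], [3]].

The final insertion tableau P = [[1, 2, 4, 5], [3]] has shape [4, 1].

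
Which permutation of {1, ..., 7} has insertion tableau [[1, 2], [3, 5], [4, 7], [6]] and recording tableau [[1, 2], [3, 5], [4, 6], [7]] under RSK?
6 7 4 1 5 3 2

Reverse RSK: for i = n, n-1, ..., 1, locate i in Q, remove the corresponding corner cell from P, and reverse-bump its entry up through P; the value ejected from row 1 is w(i).

So w = 6 7 4 1 5 3 2.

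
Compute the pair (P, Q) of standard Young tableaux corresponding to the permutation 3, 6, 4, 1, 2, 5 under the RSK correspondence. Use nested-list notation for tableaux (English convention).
P = [[1, 2, 5], [3, 4], [6]], Q = [[1, 2, 6], [3, 5], [4]]

Insert each entry of the permutation into P by Schensted row insertion, recording in Q the position of each new cell.

Insert 3: appended to row 1. P = [[3]].
Insert 6: appended to row 1. P = [[3, 6]].
Insert 4: 4 bumps 6 from row 1; 6 starts row 2. P = [[3, 4], [6]].
Insert 1: 1 bumps 3 from row 1; 3 bumps 6 from row 2; 6 starts row 3. P = [[1, 4], [3], [6]].
Insert 2: 2 bumps 4 from row 1; 4 appends to row 2. P = [[1, 2], [3, 4], [6]].
Insert 5: appended to row 1. P = [[1, 2, 5], [3, 4], [6]].

So P = [[1, 2, 5], [3, 4], [6]], Q = [[1, 2, 6], [3, 5], [4]].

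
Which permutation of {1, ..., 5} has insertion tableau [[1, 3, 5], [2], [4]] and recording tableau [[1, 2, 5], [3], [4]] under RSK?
2 4 3 1 5

Reverse RSK: for i = n, n-1, ..., 1, locate i in Q, remove the corresponding corner cell from P, and reverse-bump its entry up through P; the value ejected from row 1 is w(i).

So w = 2 4 3 1 5.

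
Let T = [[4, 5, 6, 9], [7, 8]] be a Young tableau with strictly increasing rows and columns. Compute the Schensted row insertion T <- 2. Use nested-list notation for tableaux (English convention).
In row 1, 2 replaces 4 (the leftmost entry greater than 2); 4 is bumped to row 2. In row 2, 4 replaces 7 (the leftmost entry greater than 4); 7 is bumped to row 3. 7 starts a new row 3. The new tableau is [[2, 5, 6, 9], [4, 8], [7]].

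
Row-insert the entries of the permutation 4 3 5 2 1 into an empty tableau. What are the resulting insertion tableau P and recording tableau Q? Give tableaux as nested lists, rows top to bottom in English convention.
P = [[1, 5], [2], [3], [4]], Q = [[1, 3], [2], [4], [5]]

Insert each entry of the permutation into P by Schensted row insertion, recording in Q the position of each new cell.

Insert 4: appended to row 1. P = [[4]].
Insert 3: 3 bumps 4 from row 1; 4 starts row 2. P = [[3], [4]].
Insert 5: appended to row 1. P = [[3, 5], [4]].
Insert 2: 2 bumps 3 from row 1; 3 bumps 4 from row 2; 4 starts row 3. P = [[2, 5], [3], [4]].
Insert 1: 1 bumps 2 from row 1; 2 bumps 3 from row 2; 3 bumps 4 from row 3; 4 starts row 4. P = [[1, 5], [2], [3], [4]].

So P = [[1, 5], [2], [3], [4]], Q = [[1, 3], [2], [4], [5]].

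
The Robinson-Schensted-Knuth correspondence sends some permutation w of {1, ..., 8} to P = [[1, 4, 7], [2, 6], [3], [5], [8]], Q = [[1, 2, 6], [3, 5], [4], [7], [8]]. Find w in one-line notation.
5 8 6 3 4 7 2 1

Reverse the RSK construction: for i from n down to 1, find the cell of Q containing i, remove the entry at that cell from P, and reverse-bump it up through P; the value ejected from row 1 is w(i).

Step i=8: Q has 8 at row 5, column 1; remove 8 from row 5 of P and reverse-bump: 8 enters row 4 and ejects 5; 5 enters row 3 and ejects 3; 3 enters row 2 and ejects 2; 2 enters row 1 and ejects 1. So w(8) = 1. P is now [[2, 4, 7], [3, 6], [5], [8]].
Step i=7: Q has 7 at row 4, column 1; remove 8 from row 4 of P and reverse-bump: 8 enters row 3 and ejects 5; 5 enters row 2 and ejects 3; 3 enters row 1 and ejects 2. So w(7) = 2. P is now [[3, 4, 7], [5, 6], [8]].
Step i=6: Q has 6 at row 1, column 3; remove that cell from P, ejecting 7. So w(6) = 7. P is now [[3, 4], [5, 6], [8]].
Step i=5: Q has 5 at row 2, column 2; remove 6 from row 2 of P and reverse-bump: 6 enters row 1 and ejects 4. So w(5) = 4. P is now [[3, 6], [5], [8]].
Step i=4: Q has 4 at row 3, column 1; remove 8 from row 3 of P and reverse-bump: 8 enters row 2 and ejects 5; 5 enters row 1 and ejects 3. So w(4) = 3. P is now [[5, 6], [8]].
Step i=3: Q has 3 at row 2, column 1; remove 8 from row 2 of P and reverse-bump: 8 enters row 1 and ejects 6. So w(3) = 6. P is now [[5, 8]].
Step i=2: Q has 2 at row 1, column 2; remove that cell from P, ejecting 8. So w(2) = 8. P is now [[5]].
Step i=1: Q has 1 at row 1, column 1; remove that cell from P, ejecting 5. So w(1) = 5. P is now [].

So w = 5 8 6 3 4 7 2 1.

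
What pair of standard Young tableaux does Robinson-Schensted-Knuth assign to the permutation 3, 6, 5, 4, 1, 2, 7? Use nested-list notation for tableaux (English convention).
Insert each entry of the permutation into P by Schensted row insertion, recording in Q the position of each new cell.

Insert 3: appended to row 1. P = [[3]].
Insert 6: appended to row 1. P = [[3, 6]].
Insert 5: 5 bumps 6 from row 1; 6 starts row 2. P = [[3, 5], [6]].
Insert 4: 4 bumps 5 from row 1; 5 bumps 6 from row 2; 6 starts row 3. P = [[3, 4], [5], [6]].
Insert 1: 1 bumps 3 from row 1; 3 bumps 5 from row 2; 5 bumps 6 from row 3; 6 starts row 4. P = [[1, 4], [3], [5], [6]].
Insert 2: 2 bumps 4 from row 1; 4 appends to row 2. P = [[1, 2], [3, 4], [5], [6]].
Insert 7: appended to row 1. P = [[1, 2, 7], [3, 4], [5], [6]].

So P = [[1, 2, 7], [3, 4], [5], [6]], Q = [[1, 2, 7], [3, 6], [4], [5]].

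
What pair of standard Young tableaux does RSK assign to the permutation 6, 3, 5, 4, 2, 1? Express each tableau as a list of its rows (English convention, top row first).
Insert each entry of the permutation into P by Schensted row insertion, recording in Q the position of each new cell.

After inserting 6: P = [[6]].
After inserting 3: P = [[3], [6]].
After inserting 5: P = [[3, 5], [6]].
After inserting 4: P = [[3, 4], [5], [6]].
After inserting 2: P = [[2, 4], [3], [5], [6]].
After inserting 1: P = [[1, 4], [2], [3], [5], [6]].

So P = [[1, 4], [2], [3], [5], [6]], Q = [[1, 3], [2], [4], [5], [6]].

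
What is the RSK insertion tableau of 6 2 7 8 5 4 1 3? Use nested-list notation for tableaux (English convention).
Insert 6: appended to row 1. P = [[6]].
Insert 2: 2 bumps 6 from row 1; 6 starts row 2. P = [[2], [6]].
Insert 7: appended to row 1. P = [[2, 7], [6]].
Insert 8: appended to row 1. P = [[2, 7, 8], [6]].
Insert 5: 5 bumps 7 from row 1; 7 appends to row 2. P = [[2, 5, 8], [6, 7]].
Insert 4: 4 bumps 5 from row 1; 5 bumps 6 from row 2; 6 starts row 3. P = [[2, 4, 8], [5, 7], [6]].
Insert 1: 1 bumps 2 from row 1; 2 bumps 5 from row 2; 5 bumps 6 from row 3; 6 starts row 4. P = [[1, 4, 8], [2, 7], [5], [6]].
Insert 3: 3 bumps 4 from row 1; 4 bumps 7 from row 2; 7 appends to row 3. P = [[1, 3, 8], [2, 4], [5, 7], [6]].

So P = [[1, 3, 8], [2, 4], [5, 7], [6]].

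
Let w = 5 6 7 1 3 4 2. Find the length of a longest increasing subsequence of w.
3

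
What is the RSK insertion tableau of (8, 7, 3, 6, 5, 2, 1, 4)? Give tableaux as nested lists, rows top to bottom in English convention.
P = [[1, 4], [2, 5], [3], [6], [7], [8]]

After inserting 8: P = [[8]].
After inserting 7: P = [[7], [8]].
After inserting 3: P = [[3], [7], [8]].
After inserting 6: P = [[3, 6], [7], [8]].
After inserting 5: P = [[3, 5], [6], [7], [8]].
After inserting 2: P = [[2, 5], [3], [6], [7], [8]].
After inserting 1: P = [[1, 5], [2], [3], [6], [7], [8]].
After inserting 4: P = [[1, 4], [2, 5], [3], [6], [7], [8]].

So P = [[1, 4], [2, 5], [3], [6], [7], [8]].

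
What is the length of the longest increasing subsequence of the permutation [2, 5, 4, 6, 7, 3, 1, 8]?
5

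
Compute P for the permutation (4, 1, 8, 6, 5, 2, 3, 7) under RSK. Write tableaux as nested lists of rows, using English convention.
P = [[1, 2, 3, 7], [4, 5], [6], [8]]

Insert 4: appended to row 1. P = [[4]].
Insert 1: 1 bumps 4 from row 1; 4 starts row 2. P = [[1], [4]].
Insert 8: appended to row 1. P = [[1, 8], [4]].
Insert 6: 6 bumps 8 from row 1; 8 appends to row 2. P = [[1, 6], [4, 8]].
Insert 5: 5 bumps 6 from row 1; 6 bumps 8 from row 2; 8 starts row 3. P = [[1, 5], [4, 6], [8]].
Insert 2: 2 bumps 5 from row 1; 5 bumps 6 from row 2; 6 bumps 8 from row 3; 8 starts row 4. P = [[1, 2], [4, 5], [6], [8]].
Insert 3: appended to row 1. P = [[1, 2, 3], [4, 5], [6], [8]].
Insert 7: appended to row 1. P = [[1, 2, 3, 7], [4, 5], [6], [8]].

So P = [[1, 2, 3, 7], [4, 5], [6], [8]].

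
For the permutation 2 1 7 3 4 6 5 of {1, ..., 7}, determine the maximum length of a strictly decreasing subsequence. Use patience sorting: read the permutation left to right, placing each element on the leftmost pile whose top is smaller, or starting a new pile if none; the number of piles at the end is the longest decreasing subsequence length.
2: new pile. tops = [2]
1: new pile. tops = [2, 1]
7: onto pile 1 (replacing 2). tops = [7, 1]
3: onto pile 2 (replacing 1). tops = [7, 3]
4: onto pile 2 (replacing 3). tops = [7, 4]
6: onto pile 2 (replacing 4). tops = [7, 6]
5: new pile. tops = [7, 6, 5]

3 piles, so the longest decreasing subsequence has length 3.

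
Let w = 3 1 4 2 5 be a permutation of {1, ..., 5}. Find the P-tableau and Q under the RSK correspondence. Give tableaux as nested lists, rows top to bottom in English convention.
Insert each entry of the permutation into P by Schensted row insertion, recording in Q the position of each new cell.

Insert 3: appended to row 1. P = [[3]].
Insert 1: 1 bumps 3 from row 1; 3 starts row 2. P = [[1], [3]].
Insert 4: appended to row 1. P = [[1, 4], [3]].
Insert 2: 2 bumps 4 from row 1; 4 appends to row 2. P = [[1, 2], [3, 4]].
Insert 5: appended to row 1. P = [[1, 2, 5], [3, 4]].

So P = [[1, 2, 5], [3, 4]], Q = [[1, 3, 5], [2, 4]].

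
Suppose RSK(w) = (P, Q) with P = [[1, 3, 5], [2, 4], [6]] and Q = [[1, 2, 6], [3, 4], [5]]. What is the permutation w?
Reverse the RSK construction: for i from n down to 1, find the cell of Q containing i, remove the entry at that cell from P, and reverse-bump it up through P; the value ejected from row 1 is w(i).

Step i=6: Q has 6 at row 1, column 3; remove that cell from P, ejecting 5. So w(6) = 5. P is now [[1, 3], [2, 4], [6]].
Step i=5: Q has 5 at row 3, column 1; remove 6 from row 3 of P and reverse-bump: 6 enters row 2 and ejects 4; 4 enters row 1 and ejects 3. So w(5) = 3. P is now [[1, 4], [2, 6]].
Step i=4: Q has 4 at row 2, column 2; remove 6 from row 2 of P and reverse-bump: 6 enters row 1 and ejects 4. So w(4) = 4. P is now [[1, 6], [2]].
Step i=3: Q has 3 at row 2, column 1; remove 2 from row 2 of P and reverse-bump: 2 enters row 1 and ejects 1. So w(3) = 1. P is now [[2, 6]].
Step i=2: Q has 2 at row 1, column 2; remove that cell from P, ejecting 6. So w(2) = 6. P is now [[2]].
Step i=1: Q has 1 at row 1, column 1; remove that cell from P, ejecting 2. So w(1) = 2. P is now [].

So w = 2 6 1 4 3 5.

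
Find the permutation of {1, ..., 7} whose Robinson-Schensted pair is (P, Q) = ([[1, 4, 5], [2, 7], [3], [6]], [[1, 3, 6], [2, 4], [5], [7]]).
Reverse the RSK construction: for i from n down to 1, find the cell of Q containing i, remove the entry at that cell from P, and reverse-bump it up through P; the value ejected from row 1 is w(i).

Step i=7: Q has 7 at row 4, column 1; remove 6 from row 4 of P and reverse-bump: 6 enters row 3 and ejects 3; 3 enters row 2 and ejects 2; 2 enters row 1 and ejects 1. So w(7) = 1. P is now [[2, 4, 5], [3, 7], [6]].
Step i=6: Q has 6 at row 1, column 3; remove that cell from P, ejecting 5. So w(6) = 5. P is now [[2, 4], [3, 7], [6]].
Step i=5: Q has 5 at row 3, column 1; remove 6 from row 3 of P and reverse-bump: 6 enters row 2 and ejects 3; 3 enters row 1 and ejects 2. So w(5) = 2. P is now [[3, 4], [6, 7]].
Step i=4: Q has 4 at row 2, column 2; remove 7 from row 2 of P and reverse-bump: 7 enters row 1 and ejects 4. So w(4) = 4. P is now [[3, 7], [6]].
Step i=3: Q has 3 at row 1, column 2; remove that cell from P, ejecting 7. So w(3) = 7. P is now [[3], [6]].
Step i=2: Q has 2 at row 2, column 1; remove 6 from row 2 of P and reverse-bump: 6 enters row 1 and ejects 3. So w(2) = 3. P is now [[6]].
Step i=1: Q has 1 at row 1, column 1; remove that cell from P, ejecting 6. So w(1) = 6. P is now [].

So w = 6 3 7 4 2 5 1.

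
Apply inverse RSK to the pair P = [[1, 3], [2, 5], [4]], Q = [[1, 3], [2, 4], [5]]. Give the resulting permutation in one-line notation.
4 2 5 3 1

Reverse the RSK construction: for i from n down to 1, find the cell of Q containing i, remove the entry at that cell from P, and reverse-bump it up through P; the value ejected from row 1 is w(i).

Step i=5: Q has 5 at row 3, column 1; remove 4 from row 3 of P and reverse-bump: 4 enters row 2 and ejects 2; 2 enters row 1 and ejects 1. So w(5) = 1. P is now [[2, 3], [4, 5]].
Step i=4: Q has 4 at row 2, column 2; remove 5 from row 2 of P and reverse-bump: 5 enters row 1 and ejects 3. So w(4) = 3. P is now [[2, 5], [4]].
Step i=3: Q has 3 at row 1, column 2; remove that cell from P, ejecting 5. So w(3) = 5. P is now [[2], [4]].
Step i=2: Q has 2 at row 2, column 1; remove 4 from row 2 of P and reverse-bump: 4 enters row 1 and ejects 2. So w(2) = 2. P is now [[4]].
Step i=1: Q has 1 at row 1, column 1; remove that cell from P, ejecting 4. So w(1) = 4. P is now [].

So w = 4 2 5 3 1.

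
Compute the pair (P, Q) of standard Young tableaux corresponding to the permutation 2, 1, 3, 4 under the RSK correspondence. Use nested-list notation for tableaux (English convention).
P = [[1, 3, 4], [2]], Q = [[1, 3, 4], [2]]

Insert each entry of the permutation into P by Schensted row insertion, recording in Q the position of each new cell.

Insert 2: appended to row 1. P = [[2]].
Insert 1: 1 bumps 2 from row 1; 2 starts row 2. P = [[1], [2]].
Insert 3: appended to row 1. P = [[1, 3], [2]].
Insert 4: appended to row 1. P = [[1, 3, 4], [2]].

So P = [[1, 3, 4], [2]], Q = [[1, 3, 4], [2]].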